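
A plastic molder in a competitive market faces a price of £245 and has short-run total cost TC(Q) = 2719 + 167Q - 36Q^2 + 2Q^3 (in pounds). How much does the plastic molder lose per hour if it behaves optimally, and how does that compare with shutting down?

AVC = 167 - 36Q + 2Q^2 has its minimum £5 at Q = 9; price £245 clears that bar, so the firm operates.
With MC = 167 - 72Q + 6Q^2, P = MC on the upward-sloping part at Q* = 13.
TR = 245·13 = 3185. TC = 2719 + 481 = 3200. Profit = 3185 − 3200 = -£15.
That loss of £15 beats the £2719 the firm would lose by shutting down; producing recovers £2704 of fixed cost.

Profit = -£15 at Q = 13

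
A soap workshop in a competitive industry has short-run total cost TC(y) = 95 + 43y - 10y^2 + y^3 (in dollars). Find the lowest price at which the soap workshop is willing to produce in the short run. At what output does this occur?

$18 per unit, at y = 5

The shutdown price is the minimum of AVC. VC = 43y - 10y^2 + y^3, so AVC = 43 - 10y + y^2.
dAVC/dy = -10 + 2y = 0 gives y = 5. min AVC = 43 - 10·5 + 5^2 = 18.
The firm shuts down for any P below $18.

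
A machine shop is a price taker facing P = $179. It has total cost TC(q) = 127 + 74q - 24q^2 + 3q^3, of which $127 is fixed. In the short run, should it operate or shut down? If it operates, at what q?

From TC, MC = TC'(q) = 74 - 48q + 9q^2 and AVC = VC/q = 74 - 24q + 3q^2.
AVC hits its minimum where MC = AVC, at q = 4, giving min AVC = 74 - 24·4 + 3·4^2 = $26.
Because $179 ≥ $26, revenue can cover variable cost; the firm operates.
Set P = MC: 179 = 74 - 48q + 9q^2 → -105 - 48q + 9q^2 = 0. The roots are q = -5/3 and q = 7; the profit-maximizing output is on the rising part of MC, so q* = 7.
Check: AVC at q = 7 is $53 ≤ P, so revenue covers variable cost.
Profit = P·q − TC = 179·7 − 498 = $755.

Produce at q = 7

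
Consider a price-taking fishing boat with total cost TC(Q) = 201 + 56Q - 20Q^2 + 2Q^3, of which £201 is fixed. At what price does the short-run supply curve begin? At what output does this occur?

Short-run supply begins at min AVC. From VC = 56Q - 20Q^2 + 2Q^3, AVC = 56 - 20Q + 2Q^2.
dAVC/dQ = -20 + 4Q = 0 gives Q = 5. min AVC = 56 - 20·5 + 2·5^2 = 6.
The firm shuts down for any P below £6.

£6 per unit, at Q = 5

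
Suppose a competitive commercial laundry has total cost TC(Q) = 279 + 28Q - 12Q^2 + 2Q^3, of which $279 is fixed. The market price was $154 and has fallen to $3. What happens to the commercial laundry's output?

AVC = 28 - 12Q + 2Q^2, minimized at Q = 3 where min AVC = $10. MC = 28 - 24Q + 6Q^2.
At P = $154 ≥ min AVC, set P = MC on the rising branch: Q = 7.
At P = $3 < min AVC = $10, price no longer covers variable cost at any output, so the firm shuts down: Q = 0.

Output falls from 7 to 0 (the firm shuts down)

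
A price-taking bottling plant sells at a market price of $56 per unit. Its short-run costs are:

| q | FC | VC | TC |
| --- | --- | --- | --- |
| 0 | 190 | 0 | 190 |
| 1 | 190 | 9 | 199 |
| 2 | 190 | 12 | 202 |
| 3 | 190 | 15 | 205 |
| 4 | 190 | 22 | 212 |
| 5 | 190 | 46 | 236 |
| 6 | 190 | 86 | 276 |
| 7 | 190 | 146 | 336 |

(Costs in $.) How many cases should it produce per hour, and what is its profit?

Tabulate TR − TC: q=0: -190; q=1: -143; q=2: -90; q=3: -37; q=4: 12; q=5: 44; q=6: 60; q=7: 56.
Profit is maximized at q = 6. AVC there is 86/6 = $14.33 ≤ P, so producing beats shutting down (which would give -$190).

q = 6; profit = $60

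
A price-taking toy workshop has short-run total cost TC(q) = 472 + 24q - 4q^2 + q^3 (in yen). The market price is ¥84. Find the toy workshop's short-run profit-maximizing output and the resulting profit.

AVC = 24 - 4q + q^2; min AVC = ¥20 at q = 2. Since P = ¥84 ≥ min AVC, the firm produces.
MC = 24 - 8q + 3q^2. Setting P = MC and taking the root on the rising branch gives q* = 6.
TR = 84·6 = 504. TC = 472 + 216 = 688. Profit = 504 − 688 = -¥184.
Shutting down would mean losing the fixed cost of ¥472, so operating at a loss of ¥184 is better by ¥288.

Profit = -¥184 at q = 6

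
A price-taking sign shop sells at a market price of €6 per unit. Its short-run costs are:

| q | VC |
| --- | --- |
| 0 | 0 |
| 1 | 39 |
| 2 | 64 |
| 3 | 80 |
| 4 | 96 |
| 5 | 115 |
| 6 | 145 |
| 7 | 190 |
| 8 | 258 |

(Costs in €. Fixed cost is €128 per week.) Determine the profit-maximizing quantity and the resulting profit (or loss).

Compute π = P·q − TC at each output: q=0: -128; q=1: -161; q=2: -180; q=3: -190; q=4: -200; q=5: -213; q=6: -237; q=7: -276; q=8: -338.
Profit is highest at q = 0. Equivalently, the lowest AVC in the table is 115/5 ≈ €23 at q = 5, and P = €6 falls below it — price never covers variable cost, so the firm shuts down and loses only its fixed cost.

q = 0 (shut down); profit = -€128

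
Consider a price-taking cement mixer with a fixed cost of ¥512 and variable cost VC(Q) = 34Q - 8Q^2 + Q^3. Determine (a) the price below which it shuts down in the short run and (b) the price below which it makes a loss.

Shutdown price = min AVC. AVC = 34 - 8Q + Q^2, with vertex at Q = 4 and minimum ¥18.
ATC = 512/Q + 34 - 8Q + Q^2. Setting dATC/dQ = −512/Q^2 − 8 + 2Q = 0 gives Q = 8 (since 2·8^3 − 8·8^2 = 512).
min ATC = 512/8 + 34 − 8·8 + 8^2 = ¥98. That is the break-even price.
Between these two prices the firm operates at a loss; above ¥98 it earns a profit.

Shutdown price = ¥18; break-even price = ¥98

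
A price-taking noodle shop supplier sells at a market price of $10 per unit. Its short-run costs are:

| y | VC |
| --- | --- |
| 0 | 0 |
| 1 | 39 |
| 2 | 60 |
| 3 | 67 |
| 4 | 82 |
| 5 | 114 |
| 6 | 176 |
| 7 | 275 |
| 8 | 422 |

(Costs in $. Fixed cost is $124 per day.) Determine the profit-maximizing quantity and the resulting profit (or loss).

Tabulate TR − TC: y=0: -124; y=1: -153; y=2: -164; y=3: -161; y=4: -166; y=5: -188; y=6: -240; y=7: -329; y=8: -466.
Profit is highest at y = 0. Equivalently, the lowest AVC in the table is 82/4 ≈ $20.50 at y = 4, and P = $10 falls below it — price never covers variable cost, so the firm shuts down and loses only its fixed cost.

y = 0 (shut down); profit = -$124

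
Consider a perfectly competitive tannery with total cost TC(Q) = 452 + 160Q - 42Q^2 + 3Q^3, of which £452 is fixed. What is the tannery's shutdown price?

The firm shuts down when price falls below the minimum of average variable cost. AVC = VC/Q = 160 - 42Q + 3Q^2.
dAVC/dQ = -42 + 6Q = 0 gives Q = 7. min AVC = 160 - 42·7 + 3·7^2 = 13.
So the shutdown price is £13.

£13 per unit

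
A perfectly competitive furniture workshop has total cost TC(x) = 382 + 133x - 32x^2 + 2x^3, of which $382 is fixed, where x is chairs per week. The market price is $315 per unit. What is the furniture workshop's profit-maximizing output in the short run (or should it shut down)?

From TC, MC = TC'(x) = 133 - 64x + 6x^2 and AVC = VC/x = 133 - 32x + 2x^2.
The AVC parabola has its vertex at x = 32/4 = 8, where AVC = 133 - 32·8 + 2·8^2 = $5.
Because $315 ≥ $5, revenue can cover variable cost; the firm operates.
Set P = MC: 315 = 133 - 64x + 6x^2 → -182 - 64x + 6x^2 = 0. The roots are x = -7/3 and x = 13; the profit-maximizing output is on the rising part of MC, so x* = 13.
Check: AVC at x = 13 is $55 ≤ P, so revenue covers variable cost.
Profit = P·x − TC = 315·13 − 1097 = $2998.

Produce at x = 13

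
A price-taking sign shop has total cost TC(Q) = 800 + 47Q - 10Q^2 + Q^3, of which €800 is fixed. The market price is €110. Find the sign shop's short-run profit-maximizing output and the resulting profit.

Profit = -€152 at Q = 9

AVC = 47 - 10Q + Q^2 has its minimum €22 at Q = 5; price €110 clears that bar, so the firm operates.
MC = 47 - 20Q + 3Q^2. Setting P = MC and taking the root on the rising branch gives Q* = 9.
TR = 110·9 = 990. TC = 800 + 342 = 1142. Profit = 990 − 1142 = -€152.
That loss of €152 beats the €800 the firm would lose by shutting down; producing recovers €648 of fixed cost.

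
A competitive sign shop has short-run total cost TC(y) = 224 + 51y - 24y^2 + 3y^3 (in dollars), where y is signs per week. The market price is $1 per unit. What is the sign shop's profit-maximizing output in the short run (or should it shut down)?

Shut down

Variable cost is VC = 51y - 24y^2 + 3y^3, so AVC = VC/y = 51 - 24y + 3y^2 and MC = dTC/dy = 51 - 48y + 9y^2.
AVC hits its minimum where MC = AVC, at y = 4, giving min AVC = 51 - 24·4 + 3·4^2 = $3.
Since P = $1 < min AVC = $3, price fails to cover variable cost at any output.
Shutting down limits the loss to fixed cost, $224.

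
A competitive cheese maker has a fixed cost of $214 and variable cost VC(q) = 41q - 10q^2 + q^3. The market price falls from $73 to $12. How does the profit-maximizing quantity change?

AVC = 41 - 10q + q^2, minimized at q = 5 where min AVC = $16. MC = 41 - 20q + 3q^2.
With P = $73 above the shutdown price, P = MC gives q = 8.
At P = $12 < min AVC = $16, price no longer covers variable cost at any output, so the firm shuts down: q = 0.

Output falls from 8 to 0 (the firm shuts down)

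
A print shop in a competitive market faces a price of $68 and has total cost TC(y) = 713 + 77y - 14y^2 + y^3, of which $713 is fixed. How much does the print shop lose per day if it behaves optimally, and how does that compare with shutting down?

Profit = -$389 at y = 9

AVC = 77 - 14y + y^2 has its minimum $28 at y = 7; price $68 clears that bar, so the firm operates.
With MC = 77 - 28y + 3y^2, P = MC on the upward-sloping part at y* = 9.
TR = 68·9 = 612. TC = 713 + 288 = 1001. Profit = 612 − 1001 = -$389.
By producing, the firm covers all variable cost plus $324 of fixed cost; shutting down would lose the full $713.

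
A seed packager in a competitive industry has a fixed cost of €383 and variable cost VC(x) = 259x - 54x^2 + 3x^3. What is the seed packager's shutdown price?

€16 per unit

Short-run supply begins at min AVC. From VC = 259x - 54x^2 + 3x^3, AVC = 259 - 54x + 3x^2.
At the minimum of AVC, MC = AVC. MC = 259 - 108x + 9x^2; setting MC = AVC gives 6x^2 - 54x = 0, so x = 9. min AVC = 16.
For P < €16 the firm produces nothing.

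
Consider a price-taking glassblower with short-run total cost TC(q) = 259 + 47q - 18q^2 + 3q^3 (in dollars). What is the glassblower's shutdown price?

The firm shuts down when price falls below the minimum of average variable cost. AVC = VC/q = 47 - 18q + 3q^2.
At the minimum of AVC, MC = AVC. MC = 47 - 36q + 9q^2; setting MC = AVC gives 6q^2 - 18q = 0, so q = 3. min AVC = 20.
For P < $20 the firm produces nothing.

$20 per unit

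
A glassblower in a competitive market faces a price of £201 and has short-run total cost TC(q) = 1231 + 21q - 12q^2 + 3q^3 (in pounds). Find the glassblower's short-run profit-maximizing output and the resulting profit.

AVC = 21 - 12q + 3q^2; min AVC = £9 at q = 2. Since P = £201 ≥ min AVC, the firm produces.
MC = 21 - 24q + 9q^2. Setting P = MC and taking the root on the rising branch gives q* = 6.
TR = 201·6 = 1206. TC = 1231 + 342 = 1573. Profit = 1206 − 1573 = -£367.
That loss of £367 beats the £1231 the firm would lose by shutting down; producing recovers £864 of fixed cost.

Profit = -£367 at q = 6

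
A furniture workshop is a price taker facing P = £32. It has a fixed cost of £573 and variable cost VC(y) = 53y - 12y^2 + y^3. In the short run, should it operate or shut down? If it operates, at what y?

From TC, MC = TC'(y) = 53 - 24y + 3y^2 and AVC = VC/y = 53 - 12y + y^2.
AVC is minimized where dAVC/dy = -12 + 2y = 0, at y = 6; min AVC = 53 - 12·6 + 6^2 = £17.
P = £32 exceeds min AVC = £17, so the firm stays open.
Set P = MC: 32 = 53 - 24y + 3y^2 → 21 - 24y + 3y^2 = 0. The roots are y = 1 and y = 7; the profit-maximizing output is on the rising part of MC, so y* = 7.
Check: AVC at y = 7 is £18 ≤ P, so revenue covers variable cost.
Profit = P·y − TC = 32·7 − 699 = -£475, a loss, but smaller than the £573 fixed cost the firm would lose by shutting down.

Produce at y = 7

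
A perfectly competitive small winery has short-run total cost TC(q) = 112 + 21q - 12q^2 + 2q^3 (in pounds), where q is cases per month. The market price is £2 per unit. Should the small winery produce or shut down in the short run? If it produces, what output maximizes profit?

Shut down

Variable cost is VC = 21q - 12q^2 + 2q^3, so AVC = VC/q = 21 - 12q + 2q^2 and MC = dTC/dq = 21 - 24q + 6q^2.
The AVC parabola has its vertex at q = 12/4 = 3, where AVC = 21 - 12·3 + 2·3^2 = £3.
Since P = £2 < min AVC = £3, price fails to cover variable cost at any output.
Best response: produce nothing and absorb the £112 fixed cost.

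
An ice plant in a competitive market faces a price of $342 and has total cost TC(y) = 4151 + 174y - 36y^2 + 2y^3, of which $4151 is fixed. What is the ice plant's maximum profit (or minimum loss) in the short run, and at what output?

AVC = 174 - 36y + 2y^2; min AVC = $12 at y = 9. Since P = $342 ≥ min AVC, the firm produces.
MC = 174 - 72y + 6y^2. Setting P = MC and taking the root on the rising branch gives y* = 14.
TR = 342·14 = 4788. TC = 4151 + 868 = 5019. Profit = 4788 − 5019 = -$231.
Shutting down would mean losing the fixed cost of $4151, so operating at a loss of $231 is better by $3920.

Profit = -$231 at y = 14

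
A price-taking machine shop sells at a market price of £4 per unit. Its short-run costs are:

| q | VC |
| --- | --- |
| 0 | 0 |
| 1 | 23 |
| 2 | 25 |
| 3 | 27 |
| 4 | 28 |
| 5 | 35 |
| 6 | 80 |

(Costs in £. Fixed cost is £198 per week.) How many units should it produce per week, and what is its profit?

q = 0 (shut down); profit = -£198

Tabulate TR − TC: q=0: -198; q=1: -217; q=2: -215; q=3: -213; q=4: -210; q=5: -213; q=6: -254.
Profit is highest at q = 0. Equivalently, the lowest AVC in the table is 28/4 ≈ £7 at q = 4, and P = £4 falls below it — price never covers variable cost, so the firm shuts down and loses only its fixed cost.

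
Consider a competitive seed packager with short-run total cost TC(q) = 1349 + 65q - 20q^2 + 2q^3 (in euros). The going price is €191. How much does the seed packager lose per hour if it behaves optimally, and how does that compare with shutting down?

Profit = -€53 at q = 9

AVC = 65 - 20q + 2q^2; min AVC = €15 at q = 5. Since P = €191 ≥ min AVC, the firm produces.
With MC = 65 - 40q + 6q^2, P = MC on the upward-sloping part at q* = 9.
TR = 191·9 = 1719. TC = 1349 + 423 = 1772. Profit = 1719 − 1772 = -€53.
Shutting down would mean losing the fixed cost of €1349, so operating at a loss of €53 is better by €1296.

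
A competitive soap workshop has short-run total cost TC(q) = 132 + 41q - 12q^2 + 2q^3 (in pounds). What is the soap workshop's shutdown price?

£23 per unit

Short-run supply begins at min AVC. From VC = 41q - 12q^2 + 2q^3, AVC = 41 - 12q + 2q^2.
dAVC/dq = -12 + 4q = 0 gives q = 3. min AVC = 41 - 12·3 + 2·3^2 = 23.
So the shutdown price is £23.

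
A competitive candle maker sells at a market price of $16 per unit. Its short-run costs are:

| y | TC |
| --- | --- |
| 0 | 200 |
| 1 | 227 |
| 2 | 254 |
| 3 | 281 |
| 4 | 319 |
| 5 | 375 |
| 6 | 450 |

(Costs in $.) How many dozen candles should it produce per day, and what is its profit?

Profit at each row (π = 16y − TC): y=0: -200; y=1: -211; y=2: -222; y=3: -233; y=4: -255; y=5: -295; y=6: -354.
Profit is highest at y = 0. Equivalently, the lowest AVC in the table is 27/1 ≈ $27 at y = 1, and P = $16 falls below it — price never covers variable cost, so the firm shuts down and loses only its fixed cost.

y = 0 (shut down); profit = -$200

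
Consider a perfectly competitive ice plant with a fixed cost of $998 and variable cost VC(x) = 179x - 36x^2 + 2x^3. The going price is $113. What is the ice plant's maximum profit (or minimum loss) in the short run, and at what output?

Profit = -$30 at x = 11

AVC = 179 - 36x + 2x^2 has its minimum $17 at x = 9; price $113 clears that bar, so the firm operates.
With MC = 179 - 72x + 6x^2, P = MC on the upward-sloping part at x* = 11.
TR = 113·11 = 1243. TC = 998 + 275 = 1273. Profit = 1243 − 1273 = -$30.
By producing, the firm covers all variable cost plus $968 of fixed cost; shutting down would lose the full $998.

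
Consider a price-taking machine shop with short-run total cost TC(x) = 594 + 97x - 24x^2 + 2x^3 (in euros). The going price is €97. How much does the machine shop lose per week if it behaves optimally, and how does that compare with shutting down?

Profit = -€82 at x = 8

AVC = 97 - 24x + 2x^2 has its minimum €25 at x = 6; price €97 clears that bar, so the firm operates.
MC = 97 - 48x + 6x^2. Setting P = MC and taking the root on the rising branch gives x* = 8.
TR = 97·8 = 776. TC = 594 + 264 = 858. Profit = 776 − 858 = -€82.
By producing, the firm covers all variable cost plus €512 of fixed cost; shutting down would lose the full €594.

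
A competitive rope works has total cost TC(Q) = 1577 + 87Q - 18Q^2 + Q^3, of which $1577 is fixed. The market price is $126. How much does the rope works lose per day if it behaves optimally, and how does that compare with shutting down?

Profit = -$225 at Q = 13

AVC = 87 - 18Q + Q^2 has its minimum $6 at Q = 9; price $126 clears that bar, so the firm operates.
MC = 87 - 36Q + 3Q^2. Setting P = MC and taking the root on the rising branch gives Q* = 13.
TR = 126·13 = 1638. TC = 1577 + 286 = 1863. Profit = 1638 − 1863 = -$225.
That loss of $225 beats the $1577 the firm would lose by shutting down; producing recovers $1352 of fixed cost.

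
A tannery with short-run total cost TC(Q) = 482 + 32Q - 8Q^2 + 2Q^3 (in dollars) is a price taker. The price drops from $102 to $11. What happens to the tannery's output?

MC = 32 - 16Q + 6Q^2; the shutdown threshold is min AVC = $24 (at Q = 2).
With P = $102 above the shutdown price, P = MC gives Q = 5.
At P = $11 < min AVC = $24, price no longer covers variable cost at any output, so the firm shuts down: Q = 0.

Output falls from 5 to 0 (the firm shuts down)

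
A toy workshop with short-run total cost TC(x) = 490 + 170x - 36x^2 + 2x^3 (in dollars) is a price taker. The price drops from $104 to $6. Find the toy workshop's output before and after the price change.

MC = 170 - 72x + 6x^2; the shutdown threshold is min AVC = $8 (at x = 9).
With P = $104 above the shutdown price, P = MC gives x = 11.
At P = $6 < min AVC = $8, price no longer covers variable cost at any output, so the firm shuts down: x = 0.

Output falls from 11 to 0 (the firm shuts down)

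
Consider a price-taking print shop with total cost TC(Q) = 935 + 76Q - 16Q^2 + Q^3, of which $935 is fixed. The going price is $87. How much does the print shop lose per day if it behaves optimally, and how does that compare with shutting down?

AVC = 76 - 16Q + Q^2 has its minimum $12 at Q = 8; price $87 clears that bar, so the firm operates.
MC = 76 - 32Q + 3Q^2. Setting P = MC and taking the root on the rising branch gives Q* = 11.
TR = 87·11 = 957. TC = 935 + 231 = 1166. Profit = 957 − 1166 = -$209.
Shutting down would mean losing the fixed cost of $935, so operating at a loss of $209 is better by $726.

Profit = -$209 at Q = 11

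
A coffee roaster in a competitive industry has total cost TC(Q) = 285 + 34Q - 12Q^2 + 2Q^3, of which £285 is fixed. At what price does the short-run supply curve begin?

The firm shuts down when price falls below the minimum of average variable cost. AVC = VC/Q = 34 - 12Q + 2Q^2.
dAVC/dQ = -12 + 4Q = 0 gives Q = 3. min AVC = 34 - 12·3 + 2·3^2 = 16.
For P < £16 the firm produces nothing.

£16 per unit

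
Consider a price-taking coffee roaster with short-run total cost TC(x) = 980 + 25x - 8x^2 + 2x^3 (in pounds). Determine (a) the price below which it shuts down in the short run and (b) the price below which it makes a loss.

Shutdown price = £17; break-even price = £207

Shutdown price = min AVC. AVC = 25 - 8x + 2x^2, with vertex at x = 2 and minimum £17.
ATC = 980/x + 25 - 8x + 2x^2. Setting dATC/dx = −980/x^2 − 8 + 4x = 0 gives x = 7 (since 4·7^3 − 8·7^2 = 980).
min ATC = 980/7 + 25 − 8·7 + 2·7^2 = £207. That is the break-even price.
Between these two prices the firm operates at a loss; above £207 it earns a profit.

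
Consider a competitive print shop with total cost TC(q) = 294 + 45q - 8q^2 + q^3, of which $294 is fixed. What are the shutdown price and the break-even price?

Shutdown price = min AVC. AVC = 45 - 8q + q^2, with vertex at q = 4 and minimum $29.
ATC = 294/q + 45 - 8q + q^2. Setting dATC/dq = −294/q^2 − 8 + 2q = 0 gives q = 7 (since 2·7^3 − 8·7^2 = 294).
min ATC = 294/7 + 45 − 8·7 + 7^2 = $80. That is the break-even price.
For $29 ≤ P < $80 the firm produces at a loss; below $29 it shuts down.

Shutdown price = $29; break-even price = $80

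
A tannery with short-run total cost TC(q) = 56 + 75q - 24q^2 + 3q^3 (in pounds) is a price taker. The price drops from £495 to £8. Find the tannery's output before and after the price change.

MC = 75 - 48q + 9q^2; the shutdown threshold is min AVC = £27 (at q = 4).
With P = £495 above the shutdown price, P = MC gives q = 10.
At P = £8 < min AVC = £27, price no longer covers variable cost at any output, so the firm shuts down: q = 0.

Output falls from 10 to 0 (the firm shuts down)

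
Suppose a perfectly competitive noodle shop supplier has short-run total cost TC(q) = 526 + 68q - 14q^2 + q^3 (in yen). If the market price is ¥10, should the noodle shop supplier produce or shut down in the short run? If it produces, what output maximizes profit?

Shut down

From TC, MC = TC'(q) = 68 - 28q + 3q^2 and AVC = VC/q = 68 - 14q + q^2.
The AVC parabola has its vertex at q = 14/2 = 7, where AVC = 68 - 14·7 + 7^2 = ¥19.
P = ¥10 lies below min AVC = ¥19; no output level covers variable cost.
Shutting down limits the loss to fixed cost, ¥526.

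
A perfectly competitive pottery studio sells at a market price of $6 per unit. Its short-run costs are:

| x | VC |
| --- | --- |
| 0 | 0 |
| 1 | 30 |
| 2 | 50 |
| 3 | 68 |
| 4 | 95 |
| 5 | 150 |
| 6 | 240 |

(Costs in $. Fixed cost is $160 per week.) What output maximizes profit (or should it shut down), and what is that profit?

Tabulate TR − TC: x=0: -160; x=1: -184; x=2: -198; x=3: -210; x=4: -231; x=5: -280; x=6: -364.
Profit is highest at x = 0. Equivalently, the lowest AVC in the table is 68/3 ≈ $22.67 at x = 3, and P = $6 falls below it — price never covers variable cost, so the firm shuts down and loses only its fixed cost.

x = 0 (shut down); profit = -$160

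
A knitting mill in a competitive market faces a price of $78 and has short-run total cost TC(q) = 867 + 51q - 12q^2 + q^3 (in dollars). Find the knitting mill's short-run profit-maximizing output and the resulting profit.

AVC = 51 - 12q + q^2; min AVC = $15 at q = 6. Since P = $78 ≥ min AVC, the firm produces.
MC = 51 - 24q + 3q^2. Setting P = MC and taking the root on the rising branch gives q* = 9.
TR = 78·9 = 702. TC = 867 + 216 = 1083. Profit = 702 − 1083 = -$381.
Shutting down would mean losing the fixed cost of $867, so operating at a loss of $381 is better by $486.

Profit = -$381 at q = 9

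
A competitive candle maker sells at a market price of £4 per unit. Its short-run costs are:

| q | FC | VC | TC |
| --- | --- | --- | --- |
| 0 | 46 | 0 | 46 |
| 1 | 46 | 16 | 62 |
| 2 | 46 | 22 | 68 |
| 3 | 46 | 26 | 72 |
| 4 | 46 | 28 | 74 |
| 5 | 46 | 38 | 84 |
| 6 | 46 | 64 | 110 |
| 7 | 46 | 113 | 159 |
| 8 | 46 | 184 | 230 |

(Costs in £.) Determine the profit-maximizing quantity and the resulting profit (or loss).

Profit at each row (π = 4q − TC): q=0: -46; q=1: -58; q=2: -60; q=3: -60; q=4: -58; q=5: -64; q=6: -86; q=7: -131; q=8: -198.
Profit is highest at q = 0. Equivalently, the lowest AVC in the table is 28/4 ≈ £7 at q = 4, and P = £4 falls below it — price never covers variable cost, so the firm shuts down and loses only its fixed cost.

q = 0 (shut down); profit = -£46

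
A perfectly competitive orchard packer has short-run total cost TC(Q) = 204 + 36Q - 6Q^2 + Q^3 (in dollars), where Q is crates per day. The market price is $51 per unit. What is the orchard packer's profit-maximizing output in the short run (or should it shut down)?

Strip out fixed cost: VC = 36Q - 6Q^2 + Q^3. Then AVC = 36 - 6Q + Q^2 and MC = 36 - 12Q + 3Q^2.
The AVC parabola has its vertex at Q = 6/2 = 3, where AVC = 36 - 6·3 + 3^2 = $27.
Since P = $51 ≥ min AVC = $27, price covers variable cost and the firm should produce.
Solving P = MC: -15 - 12Q + 3Q^2 = 0 ⇒ Q = -1 or 5. On the upward-sloping branch, Q* = 5.
Check: AVC at Q = 5 is $31 ≤ P, so revenue covers variable cost.
Profit = P·Q − TC = 51·5 − 359 = -$104, a loss, but smaller than the $204 fixed cost the firm would lose by shutting down.

Produce at Q = 5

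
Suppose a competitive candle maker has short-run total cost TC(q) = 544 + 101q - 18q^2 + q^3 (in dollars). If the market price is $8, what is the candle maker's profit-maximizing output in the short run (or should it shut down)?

From TC, MC = TC'(q) = 101 - 36q + 3q^2 and AVC = VC/q = 101 - 18q + q^2.
The AVC parabola has its vertex at q = 18/2 = 9, where AVC = 101 - 18·9 + 9^2 = $20.
With P < min AVC ($8 < $20), every unit sold adds to the loss.
Best response: produce nothing and absorb the $544 fixed cost.

Shut down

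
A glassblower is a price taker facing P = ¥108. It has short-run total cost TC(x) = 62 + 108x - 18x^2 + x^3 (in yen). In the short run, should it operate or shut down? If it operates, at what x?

Produce at x = 12

From TC, MC = TC'(x) = 108 - 36x + 3x^2 and AVC = VC/x = 108 - 18x + x^2.
AVC hits its minimum where MC = AVC, at x = 9, giving min AVC = 108 - 18·9 + 9^2 = ¥27.
Since P = ¥108 ≥ min AVC = ¥27, price covers variable cost and the firm should produce.
Solving P = MC: -36x + 3x^2 = 0 ⇒ x = 0 or 12. On the upward-sloping branch, x* = 12.
Check: AVC at x = 12 is ¥36 ≤ P, so revenue covers variable cost.
Profit = P·x − TC = 108·12 − 494 = ¥802.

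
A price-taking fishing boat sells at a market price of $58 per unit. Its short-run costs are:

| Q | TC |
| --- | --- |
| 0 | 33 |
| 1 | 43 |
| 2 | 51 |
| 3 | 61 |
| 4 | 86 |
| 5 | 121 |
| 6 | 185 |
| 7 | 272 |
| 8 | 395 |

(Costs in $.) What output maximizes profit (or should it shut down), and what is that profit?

Q = 5; profit = $169

Profit at each row (π = 58Q − TC): Q=0: -33; Q=1: 15; Q=2: 65; Q=3: 113; Q=4: 146; Q=5: 169; Q=6: 163; Q=7: 134; Q=8: 69.
Profit is maximized at Q = 5. AVC there is 88/5 = $17.60 ≤ P, so producing beats shutting down (which would give -$33).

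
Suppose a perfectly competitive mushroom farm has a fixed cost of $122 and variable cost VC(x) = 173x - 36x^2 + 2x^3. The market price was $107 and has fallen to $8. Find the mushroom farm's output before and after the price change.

Output falls from 11 to 0 (the firm shuts down)

AVC = 173 - 36x + 2x^2, minimized at x = 9 where min AVC = $11. MC = 173 - 72x + 6x^2.
With P = $107 above the shutdown price, P = MC gives x = 11.
At P = $8 < min AVC = $11, price no longer covers variable cost at any output, so the firm shuts down: x = 0.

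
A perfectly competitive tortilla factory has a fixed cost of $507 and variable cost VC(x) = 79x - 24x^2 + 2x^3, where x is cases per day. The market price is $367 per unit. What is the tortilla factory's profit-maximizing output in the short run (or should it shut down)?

Variable cost is VC = 79x - 24x^2 + 2x^3, so AVC = VC/x = 79 - 24x + 2x^2 and MC = dTC/dx = 79 - 48x + 6x^2.
AVC is minimized where dAVC/dx = -24 + 4x = 0, at x = 6; min AVC = 79 - 24·6 + 2·6^2 = $7.
Because $367 ≥ $7, revenue can cover variable cost; the firm operates.
Solving P = MC: -288 - 48x + 6x^2 = 0 ⇒ x = -4 or 12. On the upward-sloping branch, x* = 12.
Check: AVC at x = 12 is $79 ≤ P, so revenue covers variable cost.
Profit = P·x − TC = 367·12 − 1455 = $2949.

Produce at x = 12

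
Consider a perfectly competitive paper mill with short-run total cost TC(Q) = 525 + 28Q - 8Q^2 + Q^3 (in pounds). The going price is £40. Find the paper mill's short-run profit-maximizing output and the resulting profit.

Profit = -£381 at Q = 6

AVC = 28 - 8Q + Q^2; min AVC = £12 at Q = 4. Since P = £40 ≥ min AVC, the firm produces.
With MC = 28 - 16Q + 3Q^2, P = MC on the upward-sloping part at Q* = 6.
TR = 40·6 = 240. TC = 525 + 96 = 621. Profit = 240 − 621 = -£381.
By producing, the firm covers all variable cost plus £144 of fixed cost; shutting down would lose the full £525.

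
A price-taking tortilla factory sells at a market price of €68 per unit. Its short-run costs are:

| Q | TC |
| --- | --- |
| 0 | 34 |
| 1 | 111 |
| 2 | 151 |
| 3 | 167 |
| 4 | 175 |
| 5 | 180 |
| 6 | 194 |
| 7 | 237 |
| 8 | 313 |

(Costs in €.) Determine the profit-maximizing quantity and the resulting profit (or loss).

Q = 7; profit = €239

Profit at each row (π = 68Q − TC): Q=0: -34; Q=1: -43; Q=2: -15; Q=3: 37; Q=4: 97; Q=5: 160; Q=6: 214; Q=7: 239; Q=8: 231.
Profit is maximized at Q = 7. AVC there is 203/7 = €29 ≤ P, so producing beats shutting down (which would give -€34).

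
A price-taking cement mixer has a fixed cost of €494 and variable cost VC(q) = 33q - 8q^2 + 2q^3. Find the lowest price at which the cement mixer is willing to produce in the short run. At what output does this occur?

Short-run supply begins at min AVC. From VC = 33q - 8q^2 + 2q^3, AVC = 33 - 8q + 2q^2.
At the minimum of AVC, MC = AVC. MC = 33 - 16q + 6q^2; setting MC = AVC gives 4q^2 - 8q = 0, so q = 2. min AVC = 25.
The firm shuts down for any P below €25.

€25 per unit, at q = 2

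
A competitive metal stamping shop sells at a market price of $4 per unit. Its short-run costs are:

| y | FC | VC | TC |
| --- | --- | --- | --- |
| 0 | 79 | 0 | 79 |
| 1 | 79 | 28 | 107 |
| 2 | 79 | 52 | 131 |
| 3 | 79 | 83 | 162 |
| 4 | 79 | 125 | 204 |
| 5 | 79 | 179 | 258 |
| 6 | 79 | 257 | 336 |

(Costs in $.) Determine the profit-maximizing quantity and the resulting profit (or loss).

y = 0 (shut down); profit = -$79

Tabulate TR − TC: y=0: -79; y=1: -103; y=2: -123; y=3: -150; y=4: -188; y=5: -238; y=6: -312.
Profit is highest at y = 0. Equivalently, the lowest AVC in the table is 52/2 ≈ $26 at y = 2, and P = $4 falls below it — price never covers variable cost, so the firm shuts down and loses only its fixed cost.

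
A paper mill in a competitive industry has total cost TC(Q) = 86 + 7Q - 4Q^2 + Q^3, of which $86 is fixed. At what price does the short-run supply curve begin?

$3 per unit

Short-run supply begins at min AVC. From VC = 7Q - 4Q^2 + Q^3, AVC = 7 - 4Q + Q^2.
At the minimum of AVC, MC = AVC. MC = 7 - 8Q + 3Q^2; setting MC = AVC gives 2Q^2 - 4Q = 0, so Q = 2. min AVC = 3.
The firm shuts down for any P below $3.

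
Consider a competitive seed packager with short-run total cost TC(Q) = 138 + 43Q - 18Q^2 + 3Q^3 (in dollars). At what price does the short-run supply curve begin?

Short-run supply begins at min AVC. From VC = 43Q - 18Q^2 + 3Q^3, AVC = 43 - 18Q + 3Q^2.
dAVC/dQ = -18 + 6Q = 0 gives Q = 3. min AVC = 43 - 18·3 + 3·3^2 = 16.
So the shutdown price is $16.

$16 per unit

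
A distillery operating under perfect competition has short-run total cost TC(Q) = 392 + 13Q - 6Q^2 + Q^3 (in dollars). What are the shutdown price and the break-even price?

Shutdown price = $4; break-even price = $76

Shutdown price = min AVC. AVC = 13 - 6Q + Q^2, with vertex at Q = 3 and minimum $4.
ATC = 392/Q + 13 - 6Q + Q^2. Setting dATC/dQ = −392/Q^2 − 6 + 2Q = 0 gives Q = 7 (since 2·7^3 − 6·7^2 = 392).
min ATC = 392/7 + 13 − 6·7 + 7^2 = $76. That is the break-even price.
For $4 ≤ P < $76 the firm produces at a loss; below $4 it shuts down.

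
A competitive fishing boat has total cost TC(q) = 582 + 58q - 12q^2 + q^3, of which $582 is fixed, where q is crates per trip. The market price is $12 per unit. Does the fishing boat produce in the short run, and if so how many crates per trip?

Variable cost is VC = 58q - 12q^2 + q^3, so AVC = VC/q = 58 - 12q + q^2 and MC = dTC/dq = 58 - 24q + 3q^2.
AVC hits its minimum where MC = AVC, at q = 6, giving min AVC = 58 - 12·6 + 6^2 = $22.
With P < min AVC ($12 < $22), every unit sold adds to the loss.
Shutting down limits the loss to fixed cost, $582.

Shut down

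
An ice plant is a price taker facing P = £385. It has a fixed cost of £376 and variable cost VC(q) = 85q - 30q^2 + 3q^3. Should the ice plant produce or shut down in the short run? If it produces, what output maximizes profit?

Produce at q = 10

From TC, MC = TC'(q) = 85 - 60q + 9q^2 and AVC = VC/q = 85 - 30q + 3q^2.
The AVC parabola has its vertex at q = 30/6 = 5, where AVC = 85 - 30·5 + 3·5^2 = £10.
Since P = £385 ≥ min AVC = £10, price covers variable cost and the firm should produce.
Solving P = MC: -300 - 60q + 9q^2 = 0 ⇒ q = -10/3 or 10. On the upward-sloping branch, q* = 10.
Check: AVC at q = 10 is £85 ≤ P, so revenue covers variable cost.
Profit = P·q − TC = 385·10 − 1226 = £2624.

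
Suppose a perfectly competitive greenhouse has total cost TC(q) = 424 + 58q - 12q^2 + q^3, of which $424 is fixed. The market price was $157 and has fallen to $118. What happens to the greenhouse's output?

MC = 58 - 24q + 3q^2; the shutdown threshold is min AVC = $22 (at q = 6).
With P = $157 above the shutdown price, P = MC gives q = 11.
At P = $118 ≥ min AVC, set P = MC: q = 10. The firm stays open but cuts output.

Output falls from 11 to 10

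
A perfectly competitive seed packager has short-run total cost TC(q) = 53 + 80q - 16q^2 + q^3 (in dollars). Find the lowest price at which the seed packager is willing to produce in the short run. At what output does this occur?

The shutdown price is the minimum of AVC. VC = 80q - 16q^2 + q^3, so AVC = 80 - 16q + q^2.
At the minimum of AVC, MC = AVC. MC = 80 - 32q + 3q^2; setting MC = AVC gives 2q^2 - 16q = 0, so q = 8. min AVC = 16.
The firm shuts down for any P below $16.

$16 per unit, at q = 8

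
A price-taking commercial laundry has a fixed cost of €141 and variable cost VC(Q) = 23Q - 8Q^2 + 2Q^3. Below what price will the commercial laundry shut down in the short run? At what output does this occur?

€15 per unit, at Q = 2

The firm shuts down when price falls below the minimum of average variable cost. AVC = VC/Q = 23 - 8Q + 2Q^2.
dAVC/dQ = -8 + 4Q = 0 gives Q = 2. min AVC = 23 - 8·2 + 2·2^2 = 15.
For P < €15 the firm produces nothing.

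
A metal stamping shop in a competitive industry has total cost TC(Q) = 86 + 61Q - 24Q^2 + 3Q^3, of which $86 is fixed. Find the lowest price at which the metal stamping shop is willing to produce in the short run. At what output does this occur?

$13 per unit, at Q = 4

The firm shuts down when price falls below the minimum of average variable cost. AVC = VC/Q = 61 - 24Q + 3Q^2.
dAVC/dQ = -24 + 6Q = 0 gives Q = 4. min AVC = 61 - 24·4 + 3·4^2 = 13.
For P < $13 the firm produces nothing.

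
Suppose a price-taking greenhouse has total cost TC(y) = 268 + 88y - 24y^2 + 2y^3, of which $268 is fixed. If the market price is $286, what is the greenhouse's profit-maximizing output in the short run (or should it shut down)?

Produce at y = 11

Strip out fixed cost: VC = 88y - 24y^2 + 2y^3. Then AVC = 88 - 24y + 2y^2 and MC = 88 - 48y + 6y^2.
AVC hits its minimum where MC = AVC, at y = 6, giving min AVC = 88 - 24·6 + 2·6^2 = $16.
P = $286 exceeds min AVC = $16, so the firm stays open.
Solving P = MC: -198 - 48y + 6y^2 = 0 ⇒ y = -3 or 11. On the upward-sloping branch, y* = 11.
Check: AVC at y = 11 is $66 ≤ P, so revenue covers variable cost.
Profit = P·y − TC = 286·11 − 994 = $2152.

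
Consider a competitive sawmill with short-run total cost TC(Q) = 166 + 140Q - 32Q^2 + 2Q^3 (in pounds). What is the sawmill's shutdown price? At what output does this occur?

The shutdown price is the minimum of AVC. VC = 140Q - 32Q^2 + 2Q^3, so AVC = 140 - 32Q + 2Q^2.
dAVC/dQ = -32 + 4Q = 0 gives Q = 8. min AVC = 140 - 32·8 + 2·8^2 = 12.
For P < £12 the firm produces nothing.

£12 per unit, at Q = 8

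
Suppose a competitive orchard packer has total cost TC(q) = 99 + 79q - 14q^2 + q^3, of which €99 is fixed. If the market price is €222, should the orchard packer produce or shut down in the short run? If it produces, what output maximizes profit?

From TC, MC = TC'(q) = 79 - 28q + 3q^2 and AVC = VC/q = 79 - 14q + q^2.
The AVC parabola has its vertex at q = 14/2 = 7, where AVC = 79 - 14·7 + 7^2 = €30.
Because €222 ≥ €30, revenue can cover variable cost; the firm operates.
P = MC gives -143 - 28q + 3q^2 = 0, with roots -11/3 and 13. Take the larger (rising MC): q* = 13.
Check: AVC at q = 13 is €66 ≤ P, so revenue covers variable cost.
Profit = P·q − TC = 222·13 − 957 = €1929.

Produce at q = 13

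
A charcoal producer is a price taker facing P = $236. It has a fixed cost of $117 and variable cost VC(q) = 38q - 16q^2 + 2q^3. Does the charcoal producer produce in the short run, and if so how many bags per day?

Produce at q = 9

Variable cost is VC = 38q - 16q^2 + 2q^3, so AVC = VC/q = 38 - 16q + 2q^2 and MC = dTC/dq = 38 - 32q + 6q^2.
AVC is minimized where dAVC/dq = -16 + 4q = 0, at q = 4; min AVC = 38 - 16·4 + 2·4^2 = $6.
Since P = $236 ≥ min AVC = $6, price covers variable cost and the firm should produce.
Set P = MC: 236 = 38 - 32q + 6q^2 → -198 - 32q + 6q^2 = 0. The roots are q = -11/3 and q = 9; the profit-maximizing output is on the rising part of MC, so q* = 9.
Check: AVC at q = 9 is $56 ≤ P, so revenue covers variable cost.
Profit = P·q − TC = 236·9 − 621 = $1503.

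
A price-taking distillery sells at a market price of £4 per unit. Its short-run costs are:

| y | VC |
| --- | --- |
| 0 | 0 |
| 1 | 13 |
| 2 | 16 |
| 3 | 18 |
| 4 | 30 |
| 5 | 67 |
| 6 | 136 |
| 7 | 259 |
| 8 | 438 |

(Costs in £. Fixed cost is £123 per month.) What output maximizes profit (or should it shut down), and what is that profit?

y = 0 (shut down); profit = -£123

Profit at each row (π = 4y − TC): y=0: -123; y=1: -132; y=2: -131; y=3: -129; y=4: -137; y=5: -170; y=6: -235; y=7: -354; y=8: -529.
Profit is highest at y = 0. Equivalently, the lowest AVC in the table is 18/3 ≈ £6 at y = 3, and P = £4 falls below it — price never covers variable cost, so the firm shuts down and loses only its fixed cost.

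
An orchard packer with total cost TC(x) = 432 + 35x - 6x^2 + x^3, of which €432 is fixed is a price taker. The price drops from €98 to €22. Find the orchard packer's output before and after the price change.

AVC = 35 - 6x + x^2, minimized at x = 3 where min AVC = €26. MC = 35 - 12x + 3x^2.
With P = €98 above the shutdown price, P = MC gives x = 7.
At P = €22 < min AVC = €26, price no longer covers variable cost at any output, so the firm shuts down: x = 0.

Output falls from 7 to 0 (the firm shuts down)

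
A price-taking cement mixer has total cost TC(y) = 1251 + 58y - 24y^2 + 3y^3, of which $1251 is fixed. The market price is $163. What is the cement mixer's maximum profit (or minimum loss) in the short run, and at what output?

AVC = 58 - 24y + 3y^2 has its minimum $10 at y = 4; price $163 clears that bar, so the firm operates.
With MC = 58 - 48y + 9y^2, P = MC on the upward-sloping part at y* = 7.
TR = 163·7 = 1141. TC = 1251 + 259 = 1510. Profit = 1141 − 1510 = -$369.
That loss of $369 beats the $1251 the firm would lose by shutting down; producing recovers $882 of fixed cost.

Profit = -$369 at y = 7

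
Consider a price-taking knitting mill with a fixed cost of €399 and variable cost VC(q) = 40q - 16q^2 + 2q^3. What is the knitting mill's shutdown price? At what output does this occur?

€8 per unit, at q = 4

The shutdown price is the minimum of AVC. VC = 40q - 16q^2 + 2q^3, so AVC = 40 - 16q + 2q^2.
dAVC/dq = -16 + 4q = 0 gives q = 4. min AVC = 40 - 16·4 + 2·4^2 = 8.
For P < €8 the firm produces nothing.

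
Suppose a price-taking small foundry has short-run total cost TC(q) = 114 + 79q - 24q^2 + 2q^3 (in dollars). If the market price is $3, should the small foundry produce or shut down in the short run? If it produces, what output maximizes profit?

From TC, MC = TC'(q) = 79 - 48q + 6q^2 and AVC = VC/q = 79 - 24q + 2q^2.
AVC is minimized where dAVC/dq = -24 + 4q = 0, at q = 6; min AVC = 79 - 24·6 + 2·6^2 = $7.
With P < min AVC ($3 < $7), every unit sold adds to the loss.
Shutting down limits the loss to fixed cost, $114.

Shut down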